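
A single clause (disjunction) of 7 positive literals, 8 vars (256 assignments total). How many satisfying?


Step 1: Total=2^8=256
Step 2: Unsat when all 7 false: 2^1=2
Step 3: Sat=256-2=254

254


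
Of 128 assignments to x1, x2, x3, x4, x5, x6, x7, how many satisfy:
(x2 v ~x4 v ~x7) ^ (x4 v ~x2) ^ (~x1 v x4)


CNF with 3 clauses over 7 vars (128 assignments).
An assignment satisfies CNF iff every clause has >=1 true literal.
Check each row (bits = x1,x2,x3,x4,x5,x6,x7; clause T/F shown):
  row 0 [0000000]: clauses=TTT -> 1
  row 1 [0000001]: clauses=TTT -> 1
  row 2 [0000010]: clauses=TTT -> 1
  row 3 [0000011]: clauses=TTT -> 1
  row 4 [0000100]: clauses=TTT -> 1
  (every remaining row is evaluated the same way; all 128 results are listed next)
Full result column, 8 rows per line (x1,x2,x3,x4 fixed per line; x5,x6,x7 runs 000..111 left to right):
  rows 0-7 [x1,x2,x3,x4=0000]: 11111111  (ones: 8)
  rows 8-15 [x1,x2,x3,x4=0001]: 10101010  (ones: 4)
  rows 16-23 [x1,x2,x3,x4=0010]: 11111111  (ones: 8)
  rows 24-31 [x1,x2,x3,x4=0011]: 10101010  (ones: 4)
  rows 32-39 [x1,x2,x3,x4=0100]: 00000000  (ones: 0)
  rows 40-47 [x1,x2,x3,x4=0101]: 11111111  (ones: 8)
  rows 48-55 [x1,x2,x3,x4=0110]: 00000000  (ones: 0)
  rows 56-63 [x1,x2,x3,x4=0111]: 11111111  (ones: 8)
  rows 64-71 [x1,x2,x3,x4=1000]: 00000000  (ones: 0)
  rows 72-79 [x1,x2,x3,x4=1001]: 10101010  (ones: 4)
  rows 80-87 [x1,x2,x3,x4=1010]: 00000000  (ones: 0)
  rows 88-95 [x1,x2,x3,x4=1011]: 10101010  (ones: 4)
  rows 96-103 [x1,x2,x3,x4=1100]: 00000000  (ones: 0)
  rows 104-111 [x1,x2,x3,x4=1101]: 11111111  (ones: 8)
  rows 112-119 [x1,x2,x3,x4=1110]: 00000000  (ones: 0)
  rows 120-127 [x1,x2,x3,x4=1111]: 11111111  (ones: 8)
Satisfying assignments = 8+4+8+4+0+8+0+8+0+4+0+4+0+8+0+8 = 64

64


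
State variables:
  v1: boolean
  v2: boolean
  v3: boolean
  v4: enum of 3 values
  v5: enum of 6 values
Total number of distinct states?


State space = product of domain sizes of all variables.
Domain sizes:
  v1 (boolean): 2
  v2 (boolean): 2
  v3 (boolean): 2
  v4 (enum of 3 values): 3
  v5 (enum of 6 values): 6
Product = 2 * 2 * 2 * 3 * 6 = 144

144


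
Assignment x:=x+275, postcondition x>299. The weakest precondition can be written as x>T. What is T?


Formula: wp(x:=E, P) = P[E/x] (substitute E for x in postcondition)
Step 1: Postcondition: x>299
Step 2: Substitute x+275 for x: x+275>299
Step 3: Solve for x: x > 299-275 = 24

24


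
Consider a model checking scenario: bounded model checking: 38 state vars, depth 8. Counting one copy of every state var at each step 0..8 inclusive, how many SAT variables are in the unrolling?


BMC unrolls to depth k, creating one copy of each state var for steps 0..k.
Step count = 8 + 1 = 9 (steps 0 through 8)
Vars per step = 38
Total = 38 * 9 = 342

342


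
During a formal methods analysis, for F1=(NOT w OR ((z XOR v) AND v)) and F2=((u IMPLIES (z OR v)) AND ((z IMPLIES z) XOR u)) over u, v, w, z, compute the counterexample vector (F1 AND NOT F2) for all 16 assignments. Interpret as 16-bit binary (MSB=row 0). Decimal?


F1 = (NOT w OR ((z XOR v) AND v))
F2 = ((u IMPLIES (z OR v)) AND ((z IMPLIES z) XOR u))
Counterexample to F1=>F2 is where F1=1 and F2=0.
Evaluate each row (bits = u,v,w,z, MSB first):
  row 0 [0000]: F1=1 F2=1 -> F1&~F2 -> 0
  row 1 [0001]: F1=1 F2=1 -> F1&~F2 -> 0
  row 2 [0010]: F1=0 F2=1 -> F1&~F2 -> 0
  row 3 [0011]: F1=0 F2=1 -> F1&~F2 -> 0
  row 4 [0100]: F1=1 F2=1 -> F1&~F2 -> 0
  row 5 [0101]: F1=1 F2=1 -> F1&~F2 -> 0
  row 6 [0110]: F1=1 F2=1 -> F1&~F2 -> 0
  row 7 [0111]: F1=0 F2=1 -> F1&~F2 -> 0
  row 8 [1000]: F1=1 F2=0 -> F1&~F2 -> 1
  row 9 [1001]: F1=1 F2=0 -> F1&~F2 -> 1
  row 10 [1010]: F1=0 F2=0 -> F1&~F2 -> 0
  row 11 [1011]: F1=0 F2=0 -> F1&~F2 -> 0
  row 12 [1100]: F1=1 F2=0 -> F1&~F2 -> 1
  row 13 [1101]: F1=1 F2=0 -> F1&~F2 -> 1
  row 14 [1110]: F1=1 F2=0 -> F1&~F2 -> 1
  row 15 [1111]: F1=0 F2=0 -> F1&~F2 -> 0
Full result column, 4 rows per line (u,v fixed per line; w,z runs 00..11 left to right):
  rows 0-3 [u,v=00]: 0000  = hex 0
  rows 4-7 [u,v=01]: 0000  = hex 0
  rows 8-11 [u,v=10]: 1100  = hex C
  rows 12-15 [u,v=11]: 1110  = hex E
Counterexample vector (row 0 .. row 15) = 0000000011001110
Output column grouped in 4s = 0000 0000 1100 1110 = 0x00CE
Convert to decimal digit by digit (value = value*16 + digit):
  0 -> 0
  0*16 + 0 = 0
  0*16 + 12 (C) = 12
  12*16 + 14 (E) = 206
Decimal = 206

206


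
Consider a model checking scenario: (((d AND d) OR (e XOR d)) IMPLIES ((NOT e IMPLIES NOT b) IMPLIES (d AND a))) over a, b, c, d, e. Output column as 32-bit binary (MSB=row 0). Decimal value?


Formula: (((d AND d) OR (e XOR d)) IMPLIES ((NOT e IMPLIES NOT b) IMPLIES (d AND a))) over a, b, c, d, e (32 rows)
Evaluate each row (bits = a,b,c,d,e, MSB first):
  row 0 [00000]: (((0 AND 0) OR (0 XOR 0)) IMPLIES ((NOT 0 IMPLIES NOT 0) IMPLIES (0 AND 0))) -> 1
  row 1 [00001]: (((0 AND 0) OR (1 XOR 0)) IMPLIES ((NOT 1 IMPLIES NOT 0) IMPLIES (0 AND 0))) -> 0
  row 2 [00010]: (((1 AND 1) OR (0 XOR 1)) IMPLIES ((NOT 0 IMPLIES NOT 0) IMPLIES (1 AND 0))) -> 0
  row 3 [00011]: (((1 AND 1) OR (1 XOR 1)) IMPLIES ((NOT 1 IMPLIES NOT 0) IMPLIES (1 AND 0))) -> 0
  row 4 [00100]: (((0 AND 0) OR (0 XOR 0)) IMPLIES ((NOT 0 IMPLIES NOT 0) IMPLIES (0 AND 0))) -> 1
  row 5 [00101]: (((0 AND 0) OR (1 XOR 0)) IMPLIES ((NOT 1 IMPLIES NOT 0) IMPLIES (0 AND 0))) -> 0
  row 6 [00110]: (((1 AND 1) OR (0 XOR 1)) IMPLIES ((NOT 0 IMPLIES NOT 0) IMPLIES (1 AND 0))) -> 0
  row 7 [00111]: (((1 AND 1) OR (1 XOR 1)) IMPLIES ((NOT 1 IMPLIES NOT 0) IMPLIES (1 AND 0))) -> 0
  row 8 [01000]: (((0 AND 0) OR (0 XOR 0)) IMPLIES ((NOT 0 IMPLIES NOT 1) IMPLIES (0 AND 0))) -> 1
  row 9 [01001]: (((0 AND 0) OR (1 XOR 0)) IMPLIES ((NOT 1 IMPLIES NOT 1) IMPLIES (0 AND 0))) -> 0
  row 10 [01010]: (((1 AND 1) OR (0 XOR 1)) IMPLIES ((NOT 0 IMPLIES NOT 1) IMPLIES (1 AND 0))) -> 1
  row 11 [01011]: (((1 AND 1) OR (1 XOR 1)) IMPLIES ((NOT 1 IMPLIES NOT 1) IMPLIES (1 AND 0))) -> 0
  row 12 [01100]: (((0 AND 0) OR (0 XOR 0)) IMPLIES ((NOT 0 IMPLIES NOT 1) IMPLIES (0 AND 0))) -> 1
  row 13 [01101]: (((0 AND 0) OR (1 XOR 0)) IMPLIES ((NOT 1 IMPLIES NOT 1) IMPLIES (0 AND 0))) -> 0
  row 14 [01110]: (((1 AND 1) OR (0 XOR 1)) IMPLIES ((NOT 0 IMPLIES NOT 1) IMPLIES (1 AND 0))) -> 1
  row 15 [01111]: (((1 AND 1) OR (1 XOR 1)) IMPLIES ((NOT 1 IMPLIES NOT 1) IMPLIES (1 AND 0))) -> 0
  row 16 [10000]: (((0 AND 0) OR (0 XOR 0)) IMPLIES ((NOT 0 IMPLIES NOT 0) IMPLIES (0 AND 1))) -> 1
  row 17 [10001]: (((0 AND 0) OR (1 XOR 0)) IMPLIES ((NOT 1 IMPLIES NOT 0) IMPLIES (0 AND 1))) -> 0
  row 18 [10010]: (((1 AND 1) OR (0 XOR 1)) IMPLIES ((NOT 0 IMPLIES NOT 0) IMPLIES (1 AND 1))) -> 1
  row 19 [10011]: (((1 AND 1) OR (1 XOR 1)) IMPLIES ((NOT 1 IMPLIES NOT 0) IMPLIES (1 AND 1))) -> 1
  row 20 [10100]: (((0 AND 0) OR (0 XOR 0)) IMPLIES ((NOT 0 IMPLIES NOT 0) IMPLIES (0 AND 1))) -> 1
  row 21 [10101]: (((0 AND 0) OR (1 XOR 0)) IMPLIES ((NOT 1 IMPLIES NOT 0) IMPLIES (0 AND 1))) -> 0
  row 22 [10110]: (((1 AND 1) OR (0 XOR 1)) IMPLIES ((NOT 0 IMPLIES NOT 0) IMPLIES (1 AND 1))) -> 1
  row 23 [10111]: (((1 AND 1) OR (1 XOR 1)) IMPLIES ((NOT 1 IMPLIES NOT 0) IMPLIES (1 AND 1))) -> 1
  row 24 [11000]: (((0 AND 0) OR (0 XOR 0)) IMPLIES ((NOT 0 IMPLIES NOT 1) IMPLIES (0 AND 1))) -> 1
  row 25 [11001]: (((0 AND 0) OR (1 XOR 0)) IMPLIES ((NOT 1 IMPLIES NOT 1) IMPLIES (0 AND 1))) -> 0
  row 26 [11010]: (((1 AND 1) OR (0 XOR 1)) IMPLIES ((NOT 0 IMPLIES NOT 1) IMPLIES (1 AND 1))) -> 1
  row 27 [11011]: (((1 AND 1) OR (1 XOR 1)) IMPLIES ((NOT 1 IMPLIES NOT 1) IMPLIES (1 AND 1))) -> 1
  row 28 [11100]: (((0 AND 0) OR (0 XOR 0)) IMPLIES ((NOT 0 IMPLIES NOT 1) IMPLIES (0 AND 1))) -> 1
  row 29 [11101]: (((0 AND 0) OR (1 XOR 0)) IMPLIES ((NOT 1 IMPLIES NOT 1) IMPLIES (0 AND 1))) -> 0
  row 30 [11110]: (((1 AND 1) OR (0 XOR 1)) IMPLIES ((NOT 0 IMPLIES NOT 1) IMPLIES (1 AND 1))) -> 1
  row 31 [11111]: (((1 AND 1) OR (1 XOR 1)) IMPLIES ((NOT 1 IMPLIES NOT 1) IMPLIES (1 AND 1))) -> 1
Full result column, 4 rows per line (a,b,c fixed per line; d,e runs 00..11 left to right):
  rows 0-3 [a,b,c=000]: 1000  = hex 8
  rows 4-7 [a,b,c=001]: 1000  = hex 8
  rows 8-11 [a,b,c=010]: 1010  = hex A
  rows 12-15 [a,b,c=011]: 1010  = hex A
  rows 16-19 [a,b,c=100]: 1011  = hex B
  rows 20-23 [a,b,c=101]: 1011  = hex B
  rows 24-27 [a,b,c=110]: 1011  = hex B
  rows 28-31 [a,b,c=111]: 1011  = hex B
Output column (row 0 .. row 31) = 10001000101010101011101110111011
Output column grouped in 4s = 1000 1000 1010 1010 1011 1011 1011 1011 = 0x88AABBBB
Convert to decimal digit by digit (value = value*16 + digit):
  8 -> 8
  8*16 + 8 = 136
  136*16 + 10 (A) = 2186
  2186*16 + 10 (A) = 34986
  34986*16 + 11 (B) = 559787
  559787*16 + 11 (B) = 8956603
  8956603*16 + 11 (B) = 143305659
  143305659*16 + 11 (B) = 2292890555
Decimal = 2292890555

2292890555


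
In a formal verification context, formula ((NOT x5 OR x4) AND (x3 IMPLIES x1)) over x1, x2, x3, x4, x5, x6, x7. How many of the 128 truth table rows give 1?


Formula: ((NOT x5 OR x4) AND (x3 IMPLIES x1)) over 7 vars (128 rows)
Evaluate each row (x1, x2, x3, x4, x5, x6, x7 as bits, MSB first):
  row 0 [0000000]: ((NOT 0 OR 0) AND (0 IMPLIES 0)) -> 1
  row 1 [0000001]: ((NOT 0 OR 0) AND (0 IMPLIES 0)) -> 1
  row 2 [0000010]: ((NOT 0 OR 0) AND (0 IMPLIES 0)) -> 1
  row 3 [0000011]: ((NOT 0 OR 0) AND (0 IMPLIES 0)) -> 1
  row 4 [0000100]: ((NOT 1 OR 0) AND (0 IMPLIES 0)) -> 0
  (every remaining row is evaluated the same way; all 128 results are listed next)
Full result column, 8 rows per line (x1,x2,x3,x4 fixed per line; x5,x6,x7 runs 000..111 left to right):
  rows 0-7 [x1,x2,x3,x4=0000]: 11110000  (ones: 4)
  rows 8-15 [x1,x2,x3,x4=0001]: 11111111  (ones: 8)
  rows 16-23 [x1,x2,x3,x4=0010]: 00000000  (ones: 0)
  rows 24-31 [x1,x2,x3,x4=0011]: 00000000  (ones: 0)
  rows 32-39 [x1,x2,x3,x4=0100]: 11110000  (ones: 4)
  rows 40-47 [x1,x2,x3,x4=0101]: 11111111  (ones: 8)
  rows 48-55 [x1,x2,x3,x4=0110]: 00000000  (ones: 0)
  rows 56-63 [x1,x2,x3,x4=0111]: 00000000  (ones: 0)
  rows 64-71 [x1,x2,x3,x4=1000]: 11110000  (ones: 4)
  rows 72-79 [x1,x2,x3,x4=1001]: 11111111  (ones: 8)
  rows 80-87 [x1,x2,x3,x4=1010]: 11110000  (ones: 4)
  rows 88-95 [x1,x2,x3,x4=1011]: 11111111  (ones: 8)
  rows 96-103 [x1,x2,x3,x4=1100]: 11110000  (ones: 4)
  rows 104-111 [x1,x2,x3,x4=1101]: 11111111  (ones: 8)
  rows 112-119 [x1,x2,x3,x4=1110]: 11110000  (ones: 4)
  rows 120-127 [x1,x2,x3,x4=1111]: 11111111  (ones: 8)
Count of 1-rows = 4+8+0+0+4+8+0+0+4+8+4+8+4+8+4+8 = 72

72


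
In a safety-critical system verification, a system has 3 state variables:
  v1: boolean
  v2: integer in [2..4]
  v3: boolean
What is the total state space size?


State space = product of domain sizes of all variables.
Domain sizes:
  v1 (boolean): 2
  v2 (integer in [2..4]): 3
  v3 (boolean): 2
Product = 2 * 3 * 2 = 12

12


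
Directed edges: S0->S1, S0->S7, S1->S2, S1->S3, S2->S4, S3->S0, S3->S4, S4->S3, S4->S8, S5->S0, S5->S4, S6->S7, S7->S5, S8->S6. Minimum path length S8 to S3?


BFS layer-by-layer from S8:
  dist 0: {S8}
  dist 1: {S6}
  dist 2: {S7}
  dist 3: {S5}
  dist 4: {S0, S4}
  dist 5: {S1, S3}
  -> S3 reached at distance 5
Shortest path length = 5

5


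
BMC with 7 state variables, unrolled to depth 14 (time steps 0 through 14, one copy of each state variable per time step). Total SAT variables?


BMC unrolls to depth k, creating one copy of each state var for steps 0..k.
Step count = 14 + 1 = 15 (steps 0 through 14)
Vars per step = 7
Total = 7 * 15 = 105

105


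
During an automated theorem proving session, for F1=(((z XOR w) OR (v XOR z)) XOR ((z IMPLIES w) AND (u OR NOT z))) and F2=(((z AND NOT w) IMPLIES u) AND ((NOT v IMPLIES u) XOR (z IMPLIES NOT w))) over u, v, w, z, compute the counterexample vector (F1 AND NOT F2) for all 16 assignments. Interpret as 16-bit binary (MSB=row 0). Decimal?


F1 = (((z XOR w) OR (v XOR z)) XOR ((z IMPLIES w) AND (u OR NOT z)))
F2 = (((z AND NOT w) IMPLIES u) AND ((NOT v IMPLIES u) XOR (z IMPLIES NOT w)))
Counterexample to F1=>F2 is where F1=1 and F2=0.
Evaluate each row (bits = u,v,w,z, MSB first):
  row 0 [0000]: F1=1 F2=1 -> F1&~F2 -> 0
  row 1 [0001]: F1=1 F2=0 -> F1&~F2 -> 1
  row 2 [0010]: F1=0 F2=1 -> F1&~F2 -> 0
  row 3 [0011]: F1=1 F2=0 -> F1&~F2 -> 1
  row 4 [0100]: F1=0 F2=0 -> F1&~F2 -> 0
  row 5 [0101]: F1=1 F2=0 -> F1&~F2 -> 1
  row 6 [0110]: F1=0 F2=0 -> F1&~F2 -> 0
  row 7 [0111]: F1=0 F2=1 -> F1&~F2 -> 0
  row 8 [1000]: F1=1 F2=0 -> F1&~F2 -> 1
  row 9 [1001]: F1=1 F2=0 -> F1&~F2 -> 1
  row 10 [1010]: F1=0 F2=0 -> F1&~F2 -> 0
  row 11 [1011]: F1=0 F2=1 -> F1&~F2 -> 0
  row 12 [1100]: F1=0 F2=0 -> F1&~F2 -> 0
  row 13 [1101]: F1=1 F2=0 -> F1&~F2 -> 1
  row 14 [1110]: F1=0 F2=0 -> F1&~F2 -> 0
  row 15 [1111]: F1=1 F2=1 -> F1&~F2 -> 0
Full result column, 4 rows per line (u,v fixed per line; w,z runs 00..11 left to right):
  rows 0-3 [u,v=00]: 0101  = hex 5
  rows 4-7 [u,v=01]: 0100  = hex 4
  rows 8-11 [u,v=10]: 1100  = hex C
  rows 12-15 [u,v=11]: 0100  = hex 4
Counterexample vector (row 0 .. row 15) = 0101010011000100
Output column grouped in 4s = 0101 0100 1100 0100 = 0x54C4
Convert to decimal digit by digit (value = value*16 + digit):
  5 -> 5
  5*16 + 4 = 84
  84*16 + 12 (C) = 1356
  1356*16 + 4 = 21700
Decimal = 21700

21700


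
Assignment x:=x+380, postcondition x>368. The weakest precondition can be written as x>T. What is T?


Formula: wp(x:=E, P) = P[E/x] (substitute E for x in postcondition)
Step 1: Postcondition: x>368
Step 2: Substitute x+380 for x: x+380>368
Step 3: Solve for x: x > 368-380 = -12

-12


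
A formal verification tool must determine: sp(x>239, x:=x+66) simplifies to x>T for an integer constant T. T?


Formula: sp(P, x:=E) = exists old_x. (x = E[old_x/x]) AND P[old_x/x] (old_x is the value of x before the assignment; eliminate old_x by solving x = E[old_x/x] for old_x)
Step 1: Precondition P: x>239, i.e. old_x > 239
Step 2: Assignment gives x = old_x + 66, so old_x = x - 66
Step 3: Substitute into P: x - 66 > 239
Step 4: Simplify: x > 239+66 = 305

305


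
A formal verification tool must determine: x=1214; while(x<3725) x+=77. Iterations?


Step 1: x goes from 1214 toward 3725 by 77; the body runs while x<3725, so iterations = ceil((bound-start)/step)
Step 2: Distance=2511
Step 3: ceil(2511/77)=33

33


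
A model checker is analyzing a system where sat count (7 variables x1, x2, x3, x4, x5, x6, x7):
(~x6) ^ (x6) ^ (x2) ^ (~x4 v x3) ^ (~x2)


CNF with 5 clauses over 7 vars (128 assignments).
An assignment satisfies CNF iff every clause has >=1 true literal.
Check each row (bits = x1,x2,x3,x4,x5,x6,x7; clause T/F shown):
  row 0 [0000000]: clauses=TFFTT -> 0
  row 1 [0000001]: clauses=TFFTT -> 0
  row 2 [0000010]: clauses=FTFTT -> 0
  row 3 [0000011]: clauses=FTFTT -> 0
  row 4 [0000100]: clauses=TFFTT -> 0
  (every remaining row is evaluated the same way; all 128 results are listed next)
Full result column, 8 rows per line (x1,x2,x3,x4 fixed per line; x5,x6,x7 runs 000..111 left to right):
  rows 0-7 [x1,x2,x3,x4=0000]: 00000000  (ones: 0)
  rows 8-15 [x1,x2,x3,x4=0001]: 00000000  (ones: 0)
  rows 16-23 [x1,x2,x3,x4=0010]: 00000000  (ones: 0)
  rows 24-31 [x1,x2,x3,x4=0011]: 00000000  (ones: 0)
  rows 32-39 [x1,x2,x3,x4=0100]: 00000000  (ones: 0)
  rows 40-47 [x1,x2,x3,x4=0101]: 00000000  (ones: 0)
  rows 48-55 [x1,x2,x3,x4=0110]: 00000000  (ones: 0)
  rows 56-63 [x1,x2,x3,x4=0111]: 00000000  (ones: 0)
  rows 64-71 [x1,x2,x3,x4=1000]: 00000000  (ones: 0)
  rows 72-79 [x1,x2,x3,x4=1001]: 00000000  (ones: 0)
  rows 80-87 [x1,x2,x3,x4=1010]: 00000000  (ones: 0)
  rows 88-95 [x1,x2,x3,x4=1011]: 00000000  (ones: 0)
  rows 96-103 [x1,x2,x3,x4=1100]: 00000000  (ones: 0)
  rows 104-111 [x1,x2,x3,x4=1101]: 00000000  (ones: 0)
  rows 112-119 [x1,x2,x3,x4=1110]: 00000000  (ones: 0)
  rows 120-127 [x1,x2,x3,x4=1111]: 00000000  (ones: 0)
Satisfying assignments = 0+0+0+0+0+0+0+0+0+0+0+0+0+0+0+0 = 0

0


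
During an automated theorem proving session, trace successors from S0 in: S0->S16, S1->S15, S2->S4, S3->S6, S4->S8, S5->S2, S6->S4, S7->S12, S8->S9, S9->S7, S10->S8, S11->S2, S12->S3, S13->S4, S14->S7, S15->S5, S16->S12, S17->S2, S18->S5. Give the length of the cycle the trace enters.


Trace from S0 until a state repeats:
  S0 -> S16 -> S12 -> S3 -> S6 -> S4 -> S8 -> S9 -> S7 -> S12
S12 first seen at step 2, revisited at step 9.
Cycle length = 9 - 2 = 7

7


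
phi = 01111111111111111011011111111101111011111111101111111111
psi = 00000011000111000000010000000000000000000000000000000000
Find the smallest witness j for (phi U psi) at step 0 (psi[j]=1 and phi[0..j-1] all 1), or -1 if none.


(phi U psi) at 0: need smallest j with psi[j]=1 and phi[i]=1 for all i in [0,j).
Scan from step 0:
  step 0: phi=0 -> phi-prefix broken from here
  step 6: psi=1 but phi already failed -> not a witness
  step 7: psi=1 but phi already failed -> not a witness
  step 11: psi=1 but phi already failed -> not a witness
  step 12: psi=1 but phi already failed -> not a witness
  step 13: psi=1 but phi already failed -> not a witness
  step 21: psi=1 but phi already failed -> not a witness
  end of trace: no witness -> -1
Witness step = -1

-1


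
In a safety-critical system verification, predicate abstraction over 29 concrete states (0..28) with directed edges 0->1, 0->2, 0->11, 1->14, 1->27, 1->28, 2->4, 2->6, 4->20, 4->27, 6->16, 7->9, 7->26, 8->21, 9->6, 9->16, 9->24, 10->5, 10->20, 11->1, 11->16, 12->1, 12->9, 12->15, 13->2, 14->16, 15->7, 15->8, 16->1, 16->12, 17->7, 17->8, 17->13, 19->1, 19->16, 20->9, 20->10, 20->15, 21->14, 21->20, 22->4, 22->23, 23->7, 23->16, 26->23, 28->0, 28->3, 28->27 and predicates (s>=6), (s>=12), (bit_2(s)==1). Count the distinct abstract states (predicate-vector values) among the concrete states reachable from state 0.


BFS from 0:
Concrete reachable: {0, 1, 2, 3, 4, 5, 6, 7, 8, 9, 10, 11, 12, 14, 15, 16, 20, 21, 23, 24, 26, 27, 28}
Abstract via predicates (s>=6), (s>=12), (bit_2(s)==1):
  (0,0,0) <- {0, 1, 2, 3}
  (0,0,1) <- {4, 5}
  (1,0,0) <- {8, 9, 10, 11}
  (1,0,1) <- {6, 7}
  (1,1,0) <- {16, 24, 26, 27}
  (1,1,1) <- {12, 14, 15, 20, 21, 23, 28}
Distinct abstract states = 6

6


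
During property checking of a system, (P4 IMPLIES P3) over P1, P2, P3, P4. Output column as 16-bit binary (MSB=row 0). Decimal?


Formula: (P4 IMPLIES P3) over P1, P2, P3, P4 (16 rows)
Evaluate each row (bits = P1,P2,P3,P4, MSB first):
  row 0 [0000]: (0 IMPLIES 0) -> 1
  row 1 [0001]: (1 IMPLIES 0) -> 0
  row 2 [0010]: (0 IMPLIES 1) -> 1
  row 3 [0011]: (1 IMPLIES 1) -> 1
  row 4 [0100]: (0 IMPLIES 0) -> 1
  row 5 [0101]: (1 IMPLIES 0) -> 0
  row 6 [0110]: (0 IMPLIES 1) -> 1
  row 7 [0111]: (1 IMPLIES 1) -> 1
  row 8 [1000]: (0 IMPLIES 0) -> 1
  row 9 [1001]: (1 IMPLIES 0) -> 0
  row 10 [1010]: (0 IMPLIES 1) -> 1
  row 11 [1011]: (1 IMPLIES 1) -> 1
  row 12 [1100]: (0 IMPLIES 0) -> 1
  row 13 [1101]: (1 IMPLIES 0) -> 0
  row 14 [1110]: (0 IMPLIES 1) -> 1
  row 15 [1111]: (1 IMPLIES 1) -> 1
Full result column, 4 rows per line (P1,P2 fixed per line; P3,P4 runs 00..11 left to right):
  rows 0-3 [P1,P2=00]: 1011  = hex B
  rows 4-7 [P1,P2=01]: 1011  = hex B
  rows 8-11 [P1,P2=10]: 1011  = hex B
  rows 12-15 [P1,P2=11]: 1011  = hex B
Output column (row 0 .. row 15) = 1011101110111011
Output column grouped in 4s = 1011 1011 1011 1011 = 0xBBBB
Convert to decimal digit by digit (value = value*16 + digit):
  B -> 11
  11*16 + 11 (B) = 187
  187*16 + 11 (B) = 3003
  3003*16 + 11 (B) = 48059
Decimal = 48059

48059


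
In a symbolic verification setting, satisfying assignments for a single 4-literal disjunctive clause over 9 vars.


Step 1: Total=2^9=512
Step 2: Unsat when all 4 false: 2^5=32
Step 3: Sat=512-32=480

480


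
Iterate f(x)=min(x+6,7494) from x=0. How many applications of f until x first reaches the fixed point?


Step 1: x=0, cap=7494, increment=6
Step 2: x grows by 6 each step until capped at 7494; fixed point is x=7494
Step 3: iterations = ceil(7494/6) = 1249

1249


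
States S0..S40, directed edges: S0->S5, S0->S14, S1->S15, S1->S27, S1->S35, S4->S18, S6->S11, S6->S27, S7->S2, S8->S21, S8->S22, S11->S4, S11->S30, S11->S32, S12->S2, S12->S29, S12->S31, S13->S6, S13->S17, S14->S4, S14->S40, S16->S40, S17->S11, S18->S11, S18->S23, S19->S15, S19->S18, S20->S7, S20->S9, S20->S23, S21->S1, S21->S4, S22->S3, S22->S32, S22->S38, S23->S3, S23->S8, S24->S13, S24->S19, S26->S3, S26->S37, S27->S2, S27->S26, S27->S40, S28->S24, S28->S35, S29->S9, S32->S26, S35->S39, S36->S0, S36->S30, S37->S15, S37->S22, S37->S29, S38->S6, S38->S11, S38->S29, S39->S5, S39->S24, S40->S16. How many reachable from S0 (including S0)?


BFS from S0:
  layer 0: {S0}
  layer 1: {S5, S14}
  layer 2: {S4, S40}
  layer 3: {S16, S18}
  layer 4: {S11, S23}
  layer 5: {S3, S8, S30, S32}
  layer 6: {S21, S22, S26}
  layer 7: {S1, S37, S38}
  layer 8: {S6, S15, S27, S29, S35}
  layer 9: {S2, S9, S39}
  layer 10: {S24}
  layer 11: {S13, S19}
  layer 12: {S17}
Reachable set: {S0, S1, S2, S3, S4, S5, S6, S8, S9, S11, S13, S14, S15, S16, S17, S18, S19, S21, S22, S23, S24, S26, S27, S29, S30, S32, S35, S37, S38, S39, S40}
Count = 31

31


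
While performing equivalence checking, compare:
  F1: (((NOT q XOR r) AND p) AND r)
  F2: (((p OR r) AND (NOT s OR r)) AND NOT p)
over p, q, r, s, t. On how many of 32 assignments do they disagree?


F1 = (((NOT q XOR r) AND p) AND r)
F2 = (((p OR r) AND (NOT s OR r)) AND NOT p)
Evaluate both on each of 32 rows (bits = p,q,r,s,t):
  row 0 [00000]: F1=0 F2=0 -> 0
  row 1 [00001]: F1=0 F2=0 -> 0
  row 2 [00010]: F1=0 F2=0 -> 0
  row 3 [00011]: F1=0 F2=0 -> 0
  row 4 [00100]: F1=0 F2=1 (differ) -> 1
  row 5 [00101]: F1=0 F2=1 (differ) -> 1
  row 6 [00110]: F1=0 F2=1 (differ) -> 1
  row 7 [00111]: F1=0 F2=1 (differ) -> 1
  row 8 [01000]: F1=0 F2=0 -> 0
  row 9 [01001]: F1=0 F2=0 -> 0
  row 10 [01010]: F1=0 F2=0 -> 0
  row 11 [01011]: F1=0 F2=0 -> 0
  row 12 [01100]: F1=0 F2=1 (differ) -> 1
  row 13 [01101]: F1=0 F2=1 (differ) -> 1
  row 14 [01110]: F1=0 F2=1 (differ) -> 1
  row 15 [01111]: F1=0 F2=1 (differ) -> 1
  row 16 [10000]: F1=0 F2=0 -> 0
  row 17 [10001]: F1=0 F2=0 -> 0
  row 18 [10010]: F1=0 F2=0 -> 0
  row 19 [10011]: F1=0 F2=0 -> 0
  row 20 [10100]: F1=0 F2=0 -> 0
  row 21 [10101]: F1=0 F2=0 -> 0
  row 22 [10110]: F1=0 F2=0 -> 0
  row 23 [10111]: F1=0 F2=0 -> 0
  row 24 [11000]: F1=0 F2=0 -> 0
  row 25 [11001]: F1=0 F2=0 -> 0
  row 26 [11010]: F1=0 F2=0 -> 0
  row 27 [11011]: F1=0 F2=0 -> 0
  row 28 [11100]: F1=1 F2=0 (differ) -> 1
  row 29 [11101]: F1=1 F2=0 (differ) -> 1
  row 30 [11110]: F1=1 F2=0 (differ) -> 1
  row 31 [11111]: F1=1 F2=0 (differ) -> 1
Full result column, 8 rows per line (p,q fixed per line; r,s,t runs 000..111 left to right):
  rows 0-7 [p,q=00]: 00001111  (ones: 4)
  rows 8-15 [p,q=01]: 00001111  (ones: 4)
  rows 16-23 [p,q=10]: 00000000  (ones: 0)
  rows 24-31 [p,q=11]: 00001111  (ones: 4)
Disagreements = 4+4+0+4 = 12

12


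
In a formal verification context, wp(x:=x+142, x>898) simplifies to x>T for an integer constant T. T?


Formula: wp(x:=E, P) = P[E/x] (substitute E for x in postcondition)
Step 1: Postcondition: x>898
Step 2: Substitute x+142 for x: x+142>898
Step 3: Solve for x: x > 898-142 = 756

756


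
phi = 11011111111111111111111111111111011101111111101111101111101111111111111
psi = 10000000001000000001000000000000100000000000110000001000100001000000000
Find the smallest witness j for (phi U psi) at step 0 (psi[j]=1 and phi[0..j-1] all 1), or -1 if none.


(phi U psi) at 0: need smallest j with psi[j]=1 and phi[i]=1 for all i in [0,j).
Scan from step 0:
  step 0: psi=1 and phi held for [0,0) -> witness found
Witness step = 0

0


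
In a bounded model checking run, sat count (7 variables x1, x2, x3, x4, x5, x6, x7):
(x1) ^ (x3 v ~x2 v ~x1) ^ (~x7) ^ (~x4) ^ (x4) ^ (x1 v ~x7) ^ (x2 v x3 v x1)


CNF with 7 clauses over 7 vars (128 assignments).
An assignment satisfies CNF iff every clause has >=1 true literal.
Check each row (bits = x1,x2,x3,x4,x5,x6,x7; clause T/F shown):
  row 0 [0000000]: clauses=FTTTFTF -> 0
  row 1 [0000001]: clauses=FTFTFFF -> 0
  row 2 [0000010]: clauses=FTTTFTF -> 0
  row 3 [0000011]: clauses=FTFTFFF -> 0
  row 4 [0000100]: clauses=FTTTFTF -> 0
  (every remaining row is evaluated the same way; all 128 results are listed next)
Full result column, 8 rows per line (x1,x2,x3,x4 fixed per line; x5,x6,x7 runs 000..111 left to right):
  rows 0-7 [x1,x2,x3,x4=0000]: 00000000  (ones: 0)
  rows 8-15 [x1,x2,x3,x4=0001]: 00000000  (ones: 0)
  rows 16-23 [x1,x2,x3,x4=0010]: 00000000  (ones: 0)
  rows 24-31 [x1,x2,x3,x4=0011]: 00000000  (ones: 0)
  rows 32-39 [x1,x2,x3,x4=0100]: 00000000  (ones: 0)
  rows 40-47 [x1,x2,x3,x4=0101]: 00000000  (ones: 0)
  rows 48-55 [x1,x2,x3,x4=0110]: 00000000  (ones: 0)
  rows 56-63 [x1,x2,x3,x4=0111]: 00000000  (ones: 0)
  rows 64-71 [x1,x2,x3,x4=1000]: 00000000  (ones: 0)
  rows 72-79 [x1,x2,x3,x4=1001]: 00000000  (ones: 0)
  rows 80-87 [x1,x2,x3,x4=1010]: 00000000  (ones: 0)
  rows 88-95 [x1,x2,x3,x4=1011]: 00000000  (ones: 0)
  rows 96-103 [x1,x2,x3,x4=1100]: 00000000  (ones: 0)
  rows 104-111 [x1,x2,x3,x4=1101]: 00000000  (ones: 0)
  rows 112-119 [x1,x2,x3,x4=1110]: 00000000  (ones: 0)
  rows 120-127 [x1,x2,x3,x4=1111]: 00000000  (ones: 0)
Satisfying assignments = 0+0+0+0+0+0+0+0+0+0+0+0+0+0+0+0 = 0

0


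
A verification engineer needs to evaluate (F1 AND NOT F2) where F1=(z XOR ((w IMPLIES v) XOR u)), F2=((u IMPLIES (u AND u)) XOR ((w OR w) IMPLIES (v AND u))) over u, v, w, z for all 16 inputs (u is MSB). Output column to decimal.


F1 = (z XOR ((w IMPLIES v) XOR u))
F2 = ((u IMPLIES (u AND u)) XOR ((w OR w) IMPLIES (v AND u)))
Counterexample to F1=>F2 is where F1=1 and F2=0.
Evaluate each row (bits = u,v,w,z, MSB first):
  row 0 [0000]: F1=1 F2=0 -> F1&~F2 -> 1
  row 1 [0001]: F1=0 F2=0 -> F1&~F2 -> 0
  row 2 [0010]: F1=0 F2=1 -> F1&~F2 -> 0
  row 3 [0011]: F1=1 F2=1 -> F1&~F2 -> 0
  row 4 [0100]: F1=1 F2=0 -> F1&~F2 -> 1
  row 5 [0101]: F1=0 F2=0 -> F1&~F2 -> 0
  row 6 [0110]: F1=1 F2=1 -> F1&~F2 -> 0
  row 7 [0111]: F1=0 F2=1 -> F1&~F2 -> 0
  row 8 [1000]: F1=0 F2=0 -> F1&~F2 -> 0
  row 9 [1001]: F1=1 F2=0 -> F1&~F2 -> 1
  row 10 [1010]: F1=1 F2=1 -> F1&~F2 -> 0
  row 11 [1011]: F1=0 F2=1 -> F1&~F2 -> 0
  row 12 [1100]: F1=0 F2=0 -> F1&~F2 -> 0
  row 13 [1101]: F1=1 F2=0 -> F1&~F2 -> 1
  row 14 [1110]: F1=0 F2=0 -> F1&~F2 -> 0
  row 15 [1111]: F1=1 F2=0 -> F1&~F2 -> 1
Full result column, 4 rows per line (u,v fixed per line; w,z runs 00..11 left to right):
  rows 0-3 [u,v=00]: 1000  = hex 8
  rows 4-7 [u,v=01]: 1000  = hex 8
  rows 8-11 [u,v=10]: 0100  = hex 4
  rows 12-15 [u,v=11]: 0101  = hex 5
Counterexample vector (row 0 .. row 15) = 1000100001000101
Output column grouped in 4s = 1000 1000 0100 0101 = 0x8845
Convert to decimal digit by digit (value = value*16 + digit):
  8 -> 8
  8*16 + 8 = 136
  136*16 + 4 = 2180
  2180*16 + 5 = 34885
Decimal = 34885

34885


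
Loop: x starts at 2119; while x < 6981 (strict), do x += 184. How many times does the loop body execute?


Step 1: x goes from 2119 toward 6981 by 184; the body runs while x<6981, so iterations = ceil((bound-start)/step)
Step 2: Distance=4862
Step 3: ceil(4862/184)=27

27


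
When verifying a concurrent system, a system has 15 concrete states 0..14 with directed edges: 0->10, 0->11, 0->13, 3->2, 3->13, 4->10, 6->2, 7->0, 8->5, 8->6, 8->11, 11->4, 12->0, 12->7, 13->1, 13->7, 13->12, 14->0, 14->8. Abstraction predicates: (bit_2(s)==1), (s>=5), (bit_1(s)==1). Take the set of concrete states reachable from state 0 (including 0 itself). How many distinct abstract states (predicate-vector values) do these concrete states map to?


BFS from 0:
Concrete reachable: {0, 1, 4, 7, 10, 11, 12, 13}
Abstract via predicates (bit_2(s)==1), (s>=5), (bit_1(s)==1):
  (0,0,0) <- {0, 1}
  (0,1,1) <- {10, 11}
  (1,0,0) <- {4}
  (1,1,0) <- {12, 13}
  (1,1,1) <- {7}
Distinct abstract states = 5

5


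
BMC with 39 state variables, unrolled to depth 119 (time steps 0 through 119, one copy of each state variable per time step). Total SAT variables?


BMC unrolls to depth k, creating one copy of each state var for steps 0..k.
Step count = 119 + 1 = 120 (steps 0 through 119)
Vars per step = 39
Total = 39 * 120 = 4680

4680


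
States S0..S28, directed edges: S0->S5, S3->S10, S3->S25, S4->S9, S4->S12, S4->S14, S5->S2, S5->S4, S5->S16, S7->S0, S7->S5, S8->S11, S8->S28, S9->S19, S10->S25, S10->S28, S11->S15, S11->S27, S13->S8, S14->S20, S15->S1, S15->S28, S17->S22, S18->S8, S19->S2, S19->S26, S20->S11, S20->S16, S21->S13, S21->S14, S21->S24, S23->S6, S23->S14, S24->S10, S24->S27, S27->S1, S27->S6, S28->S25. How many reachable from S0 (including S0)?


BFS from S0:
  layer 0: {S0}
  layer 1: {S5}
  layer 2: {S2, S4, S16}
  layer 3: {S9, S12, S14}
  layer 4: {S19, S20}
  layer 5: {S11, S26}
  layer 6: {S15, S27}
  layer 7: {S1, S6, S28}
  layer 8: {S25}
Reachable set: {S0, S1, S2, S4, S5, S6, S9, S11, S12, S14, S15, S16, S19, S20, S25, S26, S27, S28}
Count = 18

18


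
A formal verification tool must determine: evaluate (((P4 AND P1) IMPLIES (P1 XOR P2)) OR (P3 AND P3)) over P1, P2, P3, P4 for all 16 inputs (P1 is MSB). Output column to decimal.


Formula: (((P4 AND P1) IMPLIES (P1 XOR P2)) OR (P3 AND P3)) over P1, P2, P3, P4 (16 rows)
Evaluate each row (bits = P1,P2,P3,P4, MSB first):
  row 0 [0000]: (((0 AND 0) IMPLIES (0 XOR 0)) OR (0 AND 0)) -> 1
  row 1 [0001]: (((1 AND 0) IMPLIES (0 XOR 0)) OR (0 AND 0)) -> 1
  row 2 [0010]: (((0 AND 0) IMPLIES (0 XOR 0)) OR (1 AND 1)) -> 1
  row 3 [0011]: (((1 AND 0) IMPLIES (0 XOR 0)) OR (1 AND 1)) -> 1
  row 4 [0100]: (((0 AND 0) IMPLIES (0 XOR 1)) OR (0 AND 0)) -> 1
  row 5 [0101]: (((1 AND 0) IMPLIES (0 XOR 1)) OR (0 AND 0)) -> 1
  row 6 [0110]: (((0 AND 0) IMPLIES (0 XOR 1)) OR (1 AND 1)) -> 1
  row 7 [0111]: (((1 AND 0) IMPLIES (0 XOR 1)) OR (1 AND 1)) -> 1
  row 8 [1000]: (((0 AND 1) IMPLIES (1 XOR 0)) OR (0 AND 0)) -> 1
  row 9 [1001]: (((1 AND 1) IMPLIES (1 XOR 0)) OR (0 AND 0)) -> 1
  row 10 [1010]: (((0 AND 1) IMPLIES (1 XOR 0)) OR (1 AND 1)) -> 1
  row 11 [1011]: (((1 AND 1) IMPLIES (1 XOR 0)) OR (1 AND 1)) -> 1
  row 12 [1100]: (((0 AND 1) IMPLIES (1 XOR 1)) OR (0 AND 0)) -> 1
  row 13 [1101]: (((1 AND 1) IMPLIES (1 XOR 1)) OR (0 AND 0)) -> 0
  row 14 [1110]: (((0 AND 1) IMPLIES (1 XOR 1)) OR (1 AND 1)) -> 1
  row 15 [1111]: (((1 AND 1) IMPLIES (1 XOR 1)) OR (1 AND 1)) -> 1
Full result column, 4 rows per line (P1,P2 fixed per line; P3,P4 runs 00..11 left to right):
  rows 0-3 [P1,P2=00]: 1111  = hex F
  rows 4-7 [P1,P2=01]: 1111  = hex F
  rows 8-11 [P1,P2=10]: 1111  = hex F
  rows 12-15 [P1,P2=11]: 1011  = hex B
Output column (row 0 .. row 15) = 1111111111111011
Output column grouped in 4s = 1111 1111 1111 1011 = 0xFFFB
Convert to decimal digit by digit (value = value*16 + digit):
  F -> 15
  15*16 + 15 (F) = 255
  255*16 + 15 (F) = 4095
  4095*16 + 11 (B) = 65531
Decimal = 65531

65531


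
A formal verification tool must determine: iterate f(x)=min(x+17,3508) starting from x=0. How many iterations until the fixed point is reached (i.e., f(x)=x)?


Step 1: x=0, cap=3508, increment=17
Step 2: x grows by 17 each step until capped at 3508; fixed point is x=3508
Step 3: iterations = ceil(3508/17) = 207

207


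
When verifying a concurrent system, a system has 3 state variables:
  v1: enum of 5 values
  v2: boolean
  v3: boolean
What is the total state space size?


State space = product of domain sizes of all variables.
Domain sizes:
  v1 (enum of 5 values): 5
  v2 (boolean): 2
  v3 (boolean): 2
Product = 5 * 2 * 2 = 20

20


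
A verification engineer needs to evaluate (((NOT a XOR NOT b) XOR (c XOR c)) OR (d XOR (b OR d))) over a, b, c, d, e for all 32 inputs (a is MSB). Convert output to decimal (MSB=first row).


Formula: (((NOT a XOR NOT b) XOR (c XOR c)) OR (d XOR (b OR d))) over a, b, c, d, e (32 rows)
Evaluate each row (bits = a,b,c,d,e, MSB first):
  row 0 [00000]: (((NOT 0 XOR NOT 0) XOR (0 XOR 0)) OR (0 XOR (0 OR 0))) -> 0
  row 1 [00001]: (((NOT 0 XOR NOT 0) XOR (0 XOR 0)) OR (0 XOR (0 OR 0))) -> 0
  row 2 [00010]: (((NOT 0 XOR NOT 0) XOR (0 XOR 0)) OR (1 XOR (0 OR 1))) -> 0
  row 3 [00011]: (((NOT 0 XOR NOT 0) XOR (0 XOR 0)) OR (1 XOR (0 OR 1))) -> 0
  row 4 [00100]: (((NOT 0 XOR NOT 0) XOR (1 XOR 1)) OR (0 XOR (0 OR 0))) -> 0
  row 5 [00101]: (((NOT 0 XOR NOT 0) XOR (1 XOR 1)) OR (0 XOR (0 OR 0))) -> 0
  row 6 [00110]: (((NOT 0 XOR NOT 0) XOR (1 XOR 1)) OR (1 XOR (0 OR 1))) -> 0
  row 7 [00111]: (((NOT 0 XOR NOT 0) XOR (1 XOR 1)) OR (1 XOR (0 OR 1))) -> 0
  row 8 [01000]: (((NOT 0 XOR NOT 1) XOR (0 XOR 0)) OR (0 XOR (1 OR 0))) -> 1
  row 9 [01001]: (((NOT 0 XOR NOT 1) XOR (0 XOR 0)) OR (0 XOR (1 OR 0))) -> 1
  row 10 [01010]: (((NOT 0 XOR NOT 1) XOR (0 XOR 0)) OR (1 XOR (1 OR 1))) -> 1
  row 11 [01011]: (((NOT 0 XOR NOT 1) XOR (0 XOR 0)) OR (1 XOR (1 OR 1))) -> 1
  row 12 [01100]: (((NOT 0 XOR NOT 1) XOR (1 XOR 1)) OR (0 XOR (1 OR 0))) -> 1
  row 13 [01101]: (((NOT 0 XOR NOT 1) XOR (1 XOR 1)) OR (0 XOR (1 OR 0))) -> 1
  row 14 [01110]: (((NOT 0 XOR NOT 1) XOR (1 XOR 1)) OR (1 XOR (1 OR 1))) -> 1
  row 15 [01111]: (((NOT 0 XOR NOT 1) XOR (1 XOR 1)) OR (1 XOR (1 OR 1))) -> 1
  row 16 [10000]: (((NOT 1 XOR NOT 0) XOR (0 XOR 0)) OR (0 XOR (0 OR 0))) -> 1
  row 17 [10001]: (((NOT 1 XOR NOT 0) XOR (0 XOR 0)) OR (0 XOR (0 OR 0))) -> 1
  row 18 [10010]: (((NOT 1 XOR NOT 0) XOR (0 XOR 0)) OR (1 XOR (0 OR 1))) -> 1
  row 19 [10011]: (((NOT 1 XOR NOT 0) XOR (0 XOR 0)) OR (1 XOR (0 OR 1))) -> 1
  row 20 [10100]: (((NOT 1 XOR NOT 0) XOR (1 XOR 1)) OR (0 XOR (0 OR 0))) -> 1
  row 21 [10101]: (((NOT 1 XOR NOT 0) XOR (1 XOR 1)) OR (0 XOR (0 OR 0))) -> 1
  row 22 [10110]: (((NOT 1 XOR NOT 0) XOR (1 XOR 1)) OR (1 XOR (0 OR 1))) -> 1
  row 23 [10111]: (((NOT 1 XOR NOT 0) XOR (1 XOR 1)) OR (1 XOR (0 OR 1))) -> 1
  row 24 [11000]: (((NOT 1 XOR NOT 1) XOR (0 XOR 0)) OR (0 XOR (1 OR 0))) -> 1
  row 25 [11001]: (((NOT 1 XOR NOT 1) XOR (0 XOR 0)) OR (0 XOR (1 OR 0))) -> 1
  row 26 [11010]: (((NOT 1 XOR NOT 1) XOR (0 XOR 0)) OR (1 XOR (1 OR 1))) -> 0
  row 27 [11011]: (((NOT 1 XOR NOT 1) XOR (0 XOR 0)) OR (1 XOR (1 OR 1))) -> 0
  row 28 [11100]: (((NOT 1 XOR NOT 1) XOR (1 XOR 1)) OR (0 XOR (1 OR 0))) -> 1
  row 29 [11101]: (((NOT 1 XOR NOT 1) XOR (1 XOR 1)) OR (0 XOR (1 OR 0))) -> 1
  row 30 [11110]: (((NOT 1 XOR NOT 1) XOR (1 XOR 1)) OR (1 XOR (1 OR 1))) -> 0
  row 31 [11111]: (((NOT 1 XOR NOT 1) XOR (1 XOR 1)) OR (1 XOR (1 OR 1))) -> 0
Full result column, 4 rows per line (a,b,c fixed per line; d,e runs 00..11 left to right):
  rows 0-3 [a,b,c=000]: 0000  = hex 0
  rows 4-7 [a,b,c=001]: 0000  = hex 0
  rows 8-11 [a,b,c=010]: 1111  = hex F
  rows 12-15 [a,b,c=011]: 1111  = hex F
  rows 16-19 [a,b,c=100]: 1111  = hex F
  rows 20-23 [a,b,c=101]: 1111  = hex F
  rows 24-27 [a,b,c=110]: 1100  = hex C
  rows 28-31 [a,b,c=111]: 1100  = hex C
Output column (row 0 .. row 31) = 00000000111111111111111111001100
Output column grouped in 4s = 0000 0000 1111 1111 1111 1111 1100 1100 = 0x00FFFFCC
Convert to decimal digit by digit (value = value*16 + digit):
  0 -> 0
  0*16 + 0 = 0
  0*16 + 15 (F) = 15
  15*16 + 15 (F) = 255
  255*16 + 15 (F) = 4095
  4095*16 + 15 (F) = 65535
  65535*16 + 12 (C) = 1048572
  1048572*16 + 12 (C) = 16777164
Decimal = 16777164

16777164


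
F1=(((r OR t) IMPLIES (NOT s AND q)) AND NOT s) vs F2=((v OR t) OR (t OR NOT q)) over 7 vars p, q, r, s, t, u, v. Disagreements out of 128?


F1 = (((r OR t) IMPLIES (NOT s AND q)) AND NOT s)
F2 = ((v OR t) OR (t OR NOT q))
Evaluate both on each of 128 rows (bits = p,q,r,s,t,u,v):
  row 0 [0000000]: F1=1 F2=1 -> 0
  row 1 [0000001]: F1=1 F2=1 -> 0
  row 2 [0000010]: F1=1 F2=1 -> 0
  row 3 [0000011]: F1=1 F2=1 -> 0
  row 4 [0000100]: F1=0 F2=1 (differ) -> 1
  (every remaining row is evaluated the same way; all 128 results are listed next)
Full result column, 8 rows per line (p,q,r,s fixed per line; t,u,v runs 000..111 left to right):
  rows 0-7 [p,q,r,s=0000]: 00001111  (ones: 4)
  rows 8-15 [p,q,r,s=0001]: 11111111  (ones: 8)
  rows 16-23 [p,q,r,s=0010]: 11111111  (ones: 8)
  rows 24-31 [p,q,r,s=0011]: 11111111  (ones: 8)
  rows 32-39 [p,q,r,s=0100]: 10100000  (ones: 2)
  rows 40-47 [p,q,r,s=0101]: 01011111  (ones: 6)
  rows 48-55 [p,q,r,s=0110]: 10100000  (ones: 2)
  rows 56-63 [p,q,r,s=0111]: 01011111  (ones: 6)
  rows 64-71 [p,q,r,s=1000]: 00001111  (ones: 4)
  rows 72-79 [p,q,r,s=1001]: 11111111  (ones: 8)
  rows 80-87 [p,q,r,s=1010]: 11111111  (ones: 8)
  rows 88-95 [p,q,r,s=1011]: 11111111  (ones: 8)
  rows 96-103 [p,q,r,s=1100]: 10100000  (ones: 2)
  rows 104-111 [p,q,r,s=1101]: 01011111  (ones: 6)
  rows 112-119 [p,q,r,s=1110]: 10100000  (ones: 2)
  rows 120-127 [p,q,r,s=1111]: 01011111  (ones: 6)
Disagreements = 4+8+8+8+2+6+2+6+4+8+8+8+2+6+2+6 = 88

88


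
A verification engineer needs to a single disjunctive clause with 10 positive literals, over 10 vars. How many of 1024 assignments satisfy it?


Step 1: Total=2^10=1024
Step 2: Unsat when all 10 false: 2^0=1
Step 3: Sat=1024-1=1023

1023


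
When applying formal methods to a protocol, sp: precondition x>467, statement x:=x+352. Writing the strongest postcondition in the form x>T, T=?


Formula: sp(P, x:=E) = exists old_x. (x = E[old_x/x]) AND P[old_x/x] (old_x is the value of x before the assignment; eliminate old_x by solving x = E[old_x/x] for old_x)
Step 1: Precondition P: x>467, i.e. old_x > 467
Step 2: Assignment gives x = old_x + 352, so old_x = x - 352
Step 3: Substitute into P: x - 352 > 467
Step 4: Simplify: x > 467+352 = 819

819


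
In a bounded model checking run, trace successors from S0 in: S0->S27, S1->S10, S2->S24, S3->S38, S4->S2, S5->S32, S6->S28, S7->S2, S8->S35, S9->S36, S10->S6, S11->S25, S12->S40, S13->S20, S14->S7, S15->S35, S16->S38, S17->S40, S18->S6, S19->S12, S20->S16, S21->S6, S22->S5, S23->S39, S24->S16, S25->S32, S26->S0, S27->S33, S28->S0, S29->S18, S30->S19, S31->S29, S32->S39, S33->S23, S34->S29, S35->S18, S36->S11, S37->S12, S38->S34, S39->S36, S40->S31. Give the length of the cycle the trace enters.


Trace from S0 until a state repeats:
  S0 -> S27 -> S33 -> S23 -> S39 -> S36 -> S11 -> S25 -> S32 -> S39
S39 first seen at step 4, revisited at step 9.
Cycle length = 9 - 4 = 5

5


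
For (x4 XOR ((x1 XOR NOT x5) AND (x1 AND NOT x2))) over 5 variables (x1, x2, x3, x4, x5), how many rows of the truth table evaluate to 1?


Formula: (x4 XOR ((x1 XOR NOT x5) AND (x1 AND NOT x2))) over 5 vars (32 rows)
Evaluate each row (x1, x2, x3, x4, x5 as bits, MSB first):
  row 0 [00000]: (0 XOR ((0 XOR NOT 0) AND (0 AND NOT 0))) -> 0
  row 1 [00001]: (0 XOR ((0 XOR NOT 1) AND (0 AND NOT 0))) -> 0
  row 2 [00010]: (1 XOR ((0 XOR NOT 0) AND (0 AND NOT 0))) -> 1
  row 3 [00011]: (1 XOR ((0 XOR NOT 1) AND (0 AND NOT 0))) -> 1
  row 4 [00100]: (0 XOR ((0 XOR NOT 0) AND (0 AND NOT 0))) -> 0
  row 5 [00101]: (0 XOR ((0 XOR NOT 1) AND (0 AND NOT 0))) -> 0
  row 6 [00110]: (1 XOR ((0 XOR NOT 0) AND (0 AND NOT 0))) -> 1
  row 7 [00111]: (1 XOR ((0 XOR NOT 1) AND (0 AND NOT 0))) -> 1
  row 8 [01000]: (0 XOR ((0 XOR NOT 0) AND (0 AND NOT 1))) -> 0
  row 9 [01001]: (0 XOR ((0 XOR NOT 1) AND (0 AND NOT 1))) -> 0
  row 10 [01010]: (1 XOR ((0 XOR NOT 0) AND (0 AND NOT 1))) -> 1
  row 11 [01011]: (1 XOR ((0 XOR NOT 1) AND (0 AND NOT 1))) -> 1
  row 12 [01100]: (0 XOR ((0 XOR NOT 0) AND (0 AND NOT 1))) -> 0
  row 13 [01101]: (0 XOR ((0 XOR NOT 1) AND (0 AND NOT 1))) -> 0
  row 14 [01110]: (1 XOR ((0 XOR NOT 0) AND (0 AND NOT 1))) -> 1
  row 15 [01111]: (1 XOR ((0 XOR NOT 1) AND (0 AND NOT 1))) -> 1
  row 16 [10000]: (0 XOR ((1 XOR NOT 0) AND (1 AND NOT 0))) -> 0
  row 17 [10001]: (0 XOR ((1 XOR NOT 1) AND (1 AND NOT 0))) -> 1
  row 18 [10010]: (1 XOR ((1 XOR NOT 0) AND (1 AND NOT 0))) -> 1
  row 19 [10011]: (1 XOR ((1 XOR NOT 1) AND (1 AND NOT 0))) -> 0
  row 20 [10100]: (0 XOR ((1 XOR NOT 0) AND (1 AND NOT 0))) -> 0
  row 21 [10101]: (0 XOR ((1 XOR NOT 1) AND (1 AND NOT 0))) -> 1
  row 22 [10110]: (1 XOR ((1 XOR NOT 0) AND (1 AND NOT 0))) -> 1
  row 23 [10111]: (1 XOR ((1 XOR NOT 1) AND (1 AND NOT 0))) -> 0
  row 24 [11000]: (0 XOR ((1 XOR NOT 0) AND (1 AND NOT 1))) -> 0
  row 25 [11001]: (0 XOR ((1 XOR NOT 1) AND (1 AND NOT 1))) -> 0
  row 26 [11010]: (1 XOR ((1 XOR NOT 0) AND (1 AND NOT 1))) -> 1
  row 27 [11011]: (1 XOR ((1 XOR NOT 1) AND (1 AND NOT 1))) -> 1
  row 28 [11100]: (0 XOR ((1 XOR NOT 0) AND (1 AND NOT 1))) -> 0
  row 29 [11101]: (0 XOR ((1 XOR NOT 1) AND (1 AND NOT 1))) -> 0
  row 30 [11110]: (1 XOR ((1 XOR NOT 0) AND (1 AND NOT 1))) -> 1
  row 31 [11111]: (1 XOR ((1 XOR NOT 1) AND (1 AND NOT 1))) -> 1
Full result column, 8 rows per line (x1,x2 fixed per line; x3,x4,x5 runs 000..111 left to right):
  rows 0-7 [x1,x2=00]: 00110011  (ones: 4)
  rows 8-15 [x1,x2=01]: 00110011  (ones: 4)
  rows 16-23 [x1,x2=10]: 01100110  (ones: 4)
  rows 24-31 [x1,x2=11]: 00110011  (ones: 4)
Count of 1-rows = 4+4+4+4 = 16

16
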